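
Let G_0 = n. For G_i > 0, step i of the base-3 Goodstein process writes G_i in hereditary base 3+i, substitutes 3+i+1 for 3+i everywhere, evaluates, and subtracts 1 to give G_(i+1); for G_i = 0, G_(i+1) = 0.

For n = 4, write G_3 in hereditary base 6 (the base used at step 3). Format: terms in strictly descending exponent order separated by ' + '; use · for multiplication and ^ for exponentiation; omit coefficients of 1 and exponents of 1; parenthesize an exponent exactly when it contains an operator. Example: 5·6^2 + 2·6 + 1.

[0] 4 ≡ 3 + 1 (base 3). Lift 4: 5. −1: 4.
[1] 4 ≡ 4 (base 4). Lift 5: 5. −1: 4.
[2] 4 ≡ 4 (base 5). Lift 6: 4. −1: 3.
[3] 3 ≡ 3 (base 6). Lift 7: 3. −1: 2.

3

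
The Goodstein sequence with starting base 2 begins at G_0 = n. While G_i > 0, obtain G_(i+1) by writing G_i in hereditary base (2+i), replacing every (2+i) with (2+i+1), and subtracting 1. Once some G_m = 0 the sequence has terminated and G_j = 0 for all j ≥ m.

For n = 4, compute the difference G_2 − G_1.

15

G_0=4  [base 2] 2^2  →[2↦3]→  3^3 = 27  −1 ⇒ G_1=26
G_1=26  [base 3] 2·3^2 + 2·3 + 2  →[3↦4]→  2·4^2 + 2·4 + 2 = 42  −1 ⇒ G_2=41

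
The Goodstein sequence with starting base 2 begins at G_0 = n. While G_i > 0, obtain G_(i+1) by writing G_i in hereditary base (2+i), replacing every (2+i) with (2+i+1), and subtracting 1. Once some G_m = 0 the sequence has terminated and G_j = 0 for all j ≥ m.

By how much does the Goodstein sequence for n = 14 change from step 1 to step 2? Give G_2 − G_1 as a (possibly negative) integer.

1171

i=0: 14 = 2^(2 + 1) + 2^2 + 2 (b=2); 2→3: 3^(3 + 1) + 3^3 + 3 = 111; 111−1 = 110
i=1: 110 = 3^(3 + 1) + 3^3 + 2 (b=3); 3→4: 4^(4 + 1) + 4^4 + 2 = 1282; 1282−1 = 1281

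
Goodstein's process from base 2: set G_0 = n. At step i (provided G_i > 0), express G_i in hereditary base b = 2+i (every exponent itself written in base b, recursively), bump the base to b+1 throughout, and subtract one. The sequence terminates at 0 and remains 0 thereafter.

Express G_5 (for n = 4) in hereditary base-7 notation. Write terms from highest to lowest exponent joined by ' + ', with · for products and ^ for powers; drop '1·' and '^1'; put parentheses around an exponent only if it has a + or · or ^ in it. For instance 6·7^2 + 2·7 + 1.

G_0=4  [base 2] 2^2  →[2↦3]→  3^3 = 27  −1 ⇒ G_1=26
G_1=26  [base 3] 2·3^2 + 2·3 + 2  →[3↦4]→  2·4^2 + 2·4 + 2 = 42  −1 ⇒ G_2=41
G_2=41  [base 4] 2·4^2 + 2·4 + 1  →[4↦5]→  2·5^2 + 2·5 + 1 = 61  −1 ⇒ G_3=60
G_3=60  [base 5] 2·5^2 + 2·5  →[5↦6]→  2·6^2 + 2·6 = 84  −1 ⇒ G_4=83
G_4=83  [base 6] 2·6^2 + 6 + 5  →[6↦7]→  2·7^2 + 7 + 5 = 110  −1 ⇒ G_5=109
G_5=109  [base 7] 2·7^2 + 7 + 4  →[7↦8]→  2·8^2 + 8 + 4 = 140  −1 ⇒ G_6=139

2·7^2 + 7 + 4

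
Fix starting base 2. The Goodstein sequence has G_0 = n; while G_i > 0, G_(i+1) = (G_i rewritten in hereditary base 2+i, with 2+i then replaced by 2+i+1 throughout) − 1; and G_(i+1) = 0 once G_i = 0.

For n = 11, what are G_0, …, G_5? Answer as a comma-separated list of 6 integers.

[0] 11 ≡ 2^(2 + 1) + 2 + 1 (base 2). Lift 3: 85. −1: 84.
[1] 84 ≡ 3^(3 + 1) + 3 (base 3). Lift 4: 1028. −1: 1027.
[2] 1027 ≡ 4^(4 + 1) + 3 (base 4). Lift 5: 15628. −1: 15627.
[3] 15627 ≡ 5^(5 + 1) + 2 (base 5). Lift 6: 279938. −1: 279937.
[4] 279937 ≡ 6^(6 + 1) + 1 (base 6). Lift 7: 5764802. −1: 5764801.

11, 84, 1027, 15627, 279937, 5764801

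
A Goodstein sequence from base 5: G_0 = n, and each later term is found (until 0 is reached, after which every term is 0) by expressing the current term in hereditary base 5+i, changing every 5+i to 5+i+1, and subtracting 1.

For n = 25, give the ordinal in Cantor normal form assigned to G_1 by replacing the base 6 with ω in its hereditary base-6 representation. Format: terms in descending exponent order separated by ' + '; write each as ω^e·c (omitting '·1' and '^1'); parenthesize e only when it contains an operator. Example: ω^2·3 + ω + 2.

step 0: 25 = 5^2; sub 6 for 5: 6^2; = 36; G_1 = 36−1 = 35
step 1: 35 = 5·6 + 5; sub 7 for 6: 5·7 + 5; = 40; G_2 = 40−1 = 39

ω·5 + 5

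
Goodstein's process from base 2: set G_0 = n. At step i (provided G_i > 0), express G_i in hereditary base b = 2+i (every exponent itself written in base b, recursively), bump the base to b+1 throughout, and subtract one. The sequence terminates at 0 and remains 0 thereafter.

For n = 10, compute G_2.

step 0: 10 = 2^(2 + 1) + 2; sub 3 for 2: 3^(3 + 1) + 3; = 84; G_1 = 84−1 = 83
step 1: 83 = 3^(3 + 1) + 2; sub 4 for 3: 4^(4 + 1) + 2; = 1026; G_2 = 1026−1 = 1025

1025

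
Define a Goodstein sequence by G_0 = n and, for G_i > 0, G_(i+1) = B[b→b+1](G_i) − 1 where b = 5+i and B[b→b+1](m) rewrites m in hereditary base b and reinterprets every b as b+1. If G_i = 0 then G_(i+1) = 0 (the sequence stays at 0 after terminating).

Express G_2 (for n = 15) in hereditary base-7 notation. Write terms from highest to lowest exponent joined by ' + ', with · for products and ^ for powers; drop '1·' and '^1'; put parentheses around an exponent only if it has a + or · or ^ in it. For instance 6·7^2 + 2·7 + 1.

i=0: 15 = 3·5 (b=5); 5→6: 3·6 = 18; 18−1 = 17
i=1: 17 = 2·6 + 5 (b=6); 6→7: 2·7 + 5 = 19; 19−1 = 18
i=2: 18 = 2·7 + 4 (b=7); 7→8: 2·8 + 4 = 20; 20−1 = 19

2·7 + 4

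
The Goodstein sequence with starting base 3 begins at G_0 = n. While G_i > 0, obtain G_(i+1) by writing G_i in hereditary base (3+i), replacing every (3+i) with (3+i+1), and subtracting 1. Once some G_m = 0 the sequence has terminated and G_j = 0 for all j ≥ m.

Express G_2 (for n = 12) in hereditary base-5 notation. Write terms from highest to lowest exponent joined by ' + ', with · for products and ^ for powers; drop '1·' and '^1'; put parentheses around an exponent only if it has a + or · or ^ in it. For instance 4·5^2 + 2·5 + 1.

G_0=12  [base 3] 3^2 + 3  →[3↦4]→  4^2 + 4 = 20  −1 ⇒ G_1=19
G_1=19  [base 4] 4^2 + 3  →[4↦5]→  5^2 + 3 = 28  −1 ⇒ G_2=27
G_2=27  [base 5] 5^2 + 2  →[5↦6]→  6^2 + 2 = 38  −1 ⇒ G_3=37

5^2 + 2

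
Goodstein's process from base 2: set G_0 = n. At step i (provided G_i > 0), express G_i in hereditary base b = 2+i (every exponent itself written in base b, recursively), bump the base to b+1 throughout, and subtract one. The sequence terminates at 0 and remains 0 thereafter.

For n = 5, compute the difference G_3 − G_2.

(0) 5|_2 = 2^2 + 1 ↦ 3^3 + 1|_3 = 28 ⇒ 27
(1) 27|_3 = 3^3 ↦ 4^4|_4 = 256 ⇒ 255
(2) 255|_4 = 3·4^3 + 3·4^2 + 3·4 + 3 ↦ 3·5^3 + 3·5^2 + 3·5 + 3|_5 = 468 ⇒ 467

212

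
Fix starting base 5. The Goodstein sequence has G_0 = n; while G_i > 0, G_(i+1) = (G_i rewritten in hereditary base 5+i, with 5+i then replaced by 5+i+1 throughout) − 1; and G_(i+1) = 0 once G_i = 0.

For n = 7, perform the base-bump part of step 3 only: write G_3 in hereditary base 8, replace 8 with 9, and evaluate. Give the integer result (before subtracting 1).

7

step 0: 7 = 5 + 2; sub 6 for 5: 6 + 2; = 8; G_1 = 8−1 = 7
step 1: 7 = 6 + 1; sub 7 for 6: 7 + 1; = 8; G_2 = 8−1 = 7
step 2: 7 = 7; sub 8 for 7: 8; = 8; G_3 = 8−1 = 7
step 3: 7 = 7; sub 9 for 8: 7; = 7; G_4 = 7−1 = 6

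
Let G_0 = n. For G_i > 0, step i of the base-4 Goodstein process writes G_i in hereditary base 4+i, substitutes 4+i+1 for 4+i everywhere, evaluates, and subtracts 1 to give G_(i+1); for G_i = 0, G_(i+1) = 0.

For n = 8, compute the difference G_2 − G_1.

0

8 —HB4→ 2·4 —bump→ 2·5 = 10 —(−1)→ 9
9 —HB5→ 5 + 4 —bump→ 6 + 4 = 10 —(−1)→ 9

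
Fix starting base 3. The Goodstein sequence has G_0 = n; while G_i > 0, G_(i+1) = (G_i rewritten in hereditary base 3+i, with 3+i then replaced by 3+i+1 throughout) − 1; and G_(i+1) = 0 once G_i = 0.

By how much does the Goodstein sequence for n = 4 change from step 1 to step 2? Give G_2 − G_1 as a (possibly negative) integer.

step 0: 4 = 3 + 1; sub 4 for 3: 4 + 1; = 5; G_1 = 5−1 = 4
step 1: 4 = 4; sub 5 for 4: 5; = 5; G_2 = 5−1 = 4

0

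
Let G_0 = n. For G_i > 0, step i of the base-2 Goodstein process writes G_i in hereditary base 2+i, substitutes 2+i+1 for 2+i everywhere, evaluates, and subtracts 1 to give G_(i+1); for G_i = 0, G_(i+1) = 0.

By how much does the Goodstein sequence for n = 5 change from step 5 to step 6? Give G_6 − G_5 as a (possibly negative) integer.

base 2: 5 = 2^2 + 1; at 3: 3^3 + 1 = 28; next = 27
base 3: 27 = 3^3; at 4: 4^4 = 256; next = 255
base 4: 255 = 3·4^3 + 3·4^2 + 3·4 + 3; at 5: 3·5^3 + 3·5^2 + 3·5 + 3 = 468; next = 467
base 5: 467 = 3·5^3 + 3·5^2 + 3·5 + 2; at 6: 3·6^3 + 3·6^2 + 3·6 + 2 = 776; next = 775
base 6: 775 = 3·6^3 + 3·6^2 + 3·6 + 1; at 7: 3·7^3 + 3·7^2 + 3·7 + 1 = 1198; next = 1197
base 7: 1197 = 3·7^3 + 3·7^2 + 3·7; at 8: 3·8^3 + 3·8^2 + 3·8 = 1752; next = 1751

554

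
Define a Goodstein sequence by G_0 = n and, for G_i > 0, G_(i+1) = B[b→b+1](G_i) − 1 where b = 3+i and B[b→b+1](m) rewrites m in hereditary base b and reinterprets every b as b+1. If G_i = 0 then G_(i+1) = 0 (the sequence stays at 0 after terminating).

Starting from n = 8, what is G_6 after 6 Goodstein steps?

11

8 —HB3→ 2·3 + 2 —bump→ 2·4 + 2 = 10 —(−1)→ 9
9 —HB4→ 2·4 + 1 —bump→ 2·5 + 1 = 11 —(−1)→ 10
10 —HB5→ 2·5 —bump→ 2·6 = 12 —(−1)→ 11
11 —HB6→ 6 + 5 —bump→ 7 + 5 = 12 —(−1)→ 11
11 —HB7→ 7 + 4 —bump→ 8 + 4 = 12 —(−1)→ 11
11 —HB8→ 8 + 3 —bump→ 9 + 3 = 12 —(−1)→ 11
11 —HB9→ 9 + 2 —bump→ 10 + 2 = 12 —(−1)→ 11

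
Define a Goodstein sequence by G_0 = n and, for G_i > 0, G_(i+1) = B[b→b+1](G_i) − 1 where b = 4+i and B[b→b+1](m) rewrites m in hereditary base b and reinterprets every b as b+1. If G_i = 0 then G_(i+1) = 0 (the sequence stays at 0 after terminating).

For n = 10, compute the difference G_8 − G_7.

G_0 = 10. HB_4(10) = 2·4 + 2. Bump = 12. G_1 = 11.
G_1 = 11. HB_5(11) = 2·5 + 1. Bump = 13. G_2 = 12.
G_2 = 12. HB_6(12) = 2·6. Bump = 14. G_3 = 13.
G_3 = 13. HB_7(13) = 7 + 6. Bump = 14. G_4 = 13.
G_4 = 13. HB_8(13) = 8 + 5. Bump = 14. G_5 = 13.
G_5 = 13. HB_9(13) = 9 + 4. Bump = 14. G_6 = 13.
G_6 = 13. HB_10(13) = 10 + 3. Bump = 14. G_7 = 13.
G_7 = 13. HB_11(13) = 11 + 2. Bump = 14. G_8 = 13.

0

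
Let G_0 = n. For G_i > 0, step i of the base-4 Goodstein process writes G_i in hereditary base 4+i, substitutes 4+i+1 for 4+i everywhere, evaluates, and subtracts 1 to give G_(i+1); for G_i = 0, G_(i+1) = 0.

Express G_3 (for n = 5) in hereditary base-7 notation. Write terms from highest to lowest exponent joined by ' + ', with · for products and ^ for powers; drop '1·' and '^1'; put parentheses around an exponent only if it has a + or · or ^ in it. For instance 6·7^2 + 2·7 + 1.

4

G_0 = 5. HB_4(5) = 4 + 1. Bump = 6. G_1 = 5.
G_1 = 5. HB_5(5) = 5. Bump = 6. G_2 = 5.
G_2 = 5. HB_6(5) = 5. Bump = 5. G_3 = 4.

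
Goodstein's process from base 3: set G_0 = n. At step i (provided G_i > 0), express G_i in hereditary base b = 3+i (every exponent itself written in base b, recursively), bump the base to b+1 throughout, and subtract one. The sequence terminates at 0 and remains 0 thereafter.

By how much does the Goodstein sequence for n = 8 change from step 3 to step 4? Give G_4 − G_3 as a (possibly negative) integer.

base 3: 8 = 2·3 + 2; at 4: 2·4 + 2 = 10; next = 9
base 4: 9 = 2·4 + 1; at 5: 2·5 + 1 = 11; next = 10
base 5: 10 = 2·5; at 6: 2·6 = 12; next = 11
base 6: 11 = 6 + 5; at 7: 7 + 5 = 12; next = 11

0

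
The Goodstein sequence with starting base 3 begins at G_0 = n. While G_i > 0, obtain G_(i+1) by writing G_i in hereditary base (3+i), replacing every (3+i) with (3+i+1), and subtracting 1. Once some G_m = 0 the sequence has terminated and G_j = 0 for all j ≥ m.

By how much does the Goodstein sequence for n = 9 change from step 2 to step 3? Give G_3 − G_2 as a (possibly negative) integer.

2

G_0=9  [base 3] 3^2  →[3↦4]→  4^2 = 16  −1 ⇒ G_1=15
G_1=15  [base 4] 3·4 + 3  →[4↦5]→  3·5 + 3 = 18  −1 ⇒ G_2=17
G_2=17  [base 5] 3·5 + 2  →[5↦6]→  3·6 + 2 = 20  −1 ⇒ G_3=19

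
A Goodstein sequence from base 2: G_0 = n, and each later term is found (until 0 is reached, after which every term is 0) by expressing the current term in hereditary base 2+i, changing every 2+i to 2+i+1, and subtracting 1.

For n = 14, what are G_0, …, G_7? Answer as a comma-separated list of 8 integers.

14, 110, 1281, 18750, 326591, 5862840, 134404971, 3487116548

(0) 14|_2 = 2^(2 + 1) + 2^2 + 2 ↦ 3^(3 + 1) + 3^3 + 3|_3 = 111 ⇒ 110
(1) 110|_3 = 3^(3 + 1) + 3^3 + 2 ↦ 4^(4 + 1) + 4^4 + 2|_4 = 1282 ⇒ 1281
(2) 1281|_4 = 4^(4 + 1) + 4^4 + 1 ↦ 5^(5 + 1) + 5^5 + 1|_5 = 18751 ⇒ 18750
(3) 18750|_5 = 5^(5 + 1) + 5^5 ↦ 6^(6 + 1) + 6^6|_6 = 326592 ⇒ 326591
(4) 326591|_6 = 6^(6 + 1) + 5·6^5 + 5·6^4 + 5·6^3 + 5·6^2 + 5·6 + 5 ↦ 7^(7 + 1) + 5·7^5 + 5·7^4 + 5·7^3 + 5·7^2 + 5·7 + 5|_7 = 5862841 ⇒ 5862840
(5) 5862840|_7 = 7^(7 + 1) + 5·7^5 + 5·7^4 + 5·7^3 + 5·7^2 + 5·7 + 4 ↦ 8^(8 + 1) + 5·8^5 + 5·8^4 + 5·8^3 + 5·8^2 + 5·8 + 4|_8 = 134404972 ⇒ 134404971
(6) 134404971|_8 = 8^(8 + 1) + 5·8^5 + 5·8^4 + 5·8^3 + 5·8^2 + 5·8 + 3 ↦ 9^(9 + 1) + 5·9^5 + 5·9^4 + 5·9^3 + 5·9^2 + 5·9 + 3|_9 = 3487116549 ⇒ 3487116548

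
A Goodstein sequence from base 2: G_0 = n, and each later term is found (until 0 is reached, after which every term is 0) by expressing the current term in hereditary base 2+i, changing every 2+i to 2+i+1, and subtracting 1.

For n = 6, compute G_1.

step 0: 6 = 2^2 + 2; sub 3 for 2: 3^3 + 3; = 30; G_1 = 30−1 = 29
step 1: 29 = 3^3 + 2; sub 4 for 3: 4^4 + 2; = 258; G_2 = 258−1 = 257

29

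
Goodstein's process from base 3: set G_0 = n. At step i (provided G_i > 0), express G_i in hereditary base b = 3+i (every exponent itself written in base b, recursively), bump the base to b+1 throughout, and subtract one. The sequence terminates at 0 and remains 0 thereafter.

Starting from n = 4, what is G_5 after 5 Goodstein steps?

G_0 = 4. HB_3(4) = 3 + 1. Bump = 5. G_1 = 4.
G_1 = 4. HB_4(4) = 4. Bump = 5. G_2 = 4.
G_2 = 4. HB_5(4) = 4. Bump = 4. G_3 = 3.
G_3 = 3. HB_6(3) = 3. Bump = 3. G_4 = 2.
G_4 = 2. HB_7(2) = 2. Bump = 2. G_5 = 1.
G_5 = 1. HB_8(1) = 1. Bump = 1. G_6 = 0.

1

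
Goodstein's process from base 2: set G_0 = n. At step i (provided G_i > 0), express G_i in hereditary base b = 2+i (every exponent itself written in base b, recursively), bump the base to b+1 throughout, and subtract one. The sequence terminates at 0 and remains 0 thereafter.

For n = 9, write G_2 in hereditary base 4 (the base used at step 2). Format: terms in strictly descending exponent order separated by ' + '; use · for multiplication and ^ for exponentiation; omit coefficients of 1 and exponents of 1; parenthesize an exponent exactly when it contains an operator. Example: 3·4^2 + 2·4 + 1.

3·4^4 + 3·4^3 + 3·4^2 + 3·4 + 3

i=0: 9 = 2^(2 + 1) + 1 (b=2); 2→3: 3^(3 + 1) + 1 = 82; 82−1 = 81
i=1: 81 = 3^(3 + 1) (b=3); 3→4: 4^(4 + 1) = 1024; 1024−1 = 1023
i=2: 1023 = 3·4^4 + 3·4^3 + 3·4^2 + 3·4 + 3 (b=4); 4→5: 3·5^5 + 3·5^3 + 3·5^2 + 3·5 + 3 = 9843; 9843−1 = 9842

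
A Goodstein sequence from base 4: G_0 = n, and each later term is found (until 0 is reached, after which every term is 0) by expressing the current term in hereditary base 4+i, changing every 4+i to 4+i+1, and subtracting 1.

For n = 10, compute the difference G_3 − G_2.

1

G_0 = 10. HB_4(10) = 2·4 + 2. Bump = 12. G_1 = 11.
G_1 = 11. HB_5(11) = 2·5 + 1. Bump = 13. G_2 = 12.
G_2 = 12. HB_6(12) = 2·6. Bump = 14. G_3 = 13.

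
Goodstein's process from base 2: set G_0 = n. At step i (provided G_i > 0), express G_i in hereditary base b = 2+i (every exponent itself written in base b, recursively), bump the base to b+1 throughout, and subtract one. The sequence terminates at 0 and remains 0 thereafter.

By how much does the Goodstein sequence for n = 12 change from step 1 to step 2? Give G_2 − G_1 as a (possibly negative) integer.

958

12 —HB2→ 2^(2 + 1) + 2^2 —bump→ 3^(3 + 1) + 3^3 = 108 —(−1)→ 107
107 —HB3→ 3^(3 + 1) + 2·3^2 + 2·3 + 2 —bump→ 4^(4 + 1) + 2·4^2 + 2·4 + 2 = 1066 —(−1)→ 1065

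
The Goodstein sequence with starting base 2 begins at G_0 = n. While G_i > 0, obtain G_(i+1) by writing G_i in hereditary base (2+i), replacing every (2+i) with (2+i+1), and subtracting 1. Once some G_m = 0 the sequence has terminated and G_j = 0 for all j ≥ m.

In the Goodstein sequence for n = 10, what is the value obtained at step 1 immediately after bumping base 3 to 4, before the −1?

i=0: 10 = 2^(2 + 1) + 2 (b=2); 2→3: 3^(3 + 1) + 3 = 84; 84−1 = 83
i=1: 83 = 3^(3 + 1) + 2 (b=3); 3→4: 4^(4 + 1) + 2 = 1026; 1026−1 = 1025

1026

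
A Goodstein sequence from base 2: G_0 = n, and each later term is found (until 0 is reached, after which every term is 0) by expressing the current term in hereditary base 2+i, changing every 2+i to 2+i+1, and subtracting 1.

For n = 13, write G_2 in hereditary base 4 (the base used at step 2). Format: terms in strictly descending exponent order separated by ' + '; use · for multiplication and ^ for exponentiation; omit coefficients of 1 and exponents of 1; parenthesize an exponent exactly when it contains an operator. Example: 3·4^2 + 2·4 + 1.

[0] 13 ≡ 2^(2 + 1) + 2^2 + 1 (base 2). Lift 3: 109. −1: 108.
[1] 108 ≡ 3^(3 + 1) + 3^3 (base 3). Lift 4: 1280. −1: 1279.
[2] 1279 ≡ 4^(4 + 1) + 3·4^3 + 3·4^2 + 3·4 + 3 (base 4). Lift 5: 16093. −1: 16092.

4^(4 + 1) + 3·4^3 + 3·4^2 + 3·4 + 3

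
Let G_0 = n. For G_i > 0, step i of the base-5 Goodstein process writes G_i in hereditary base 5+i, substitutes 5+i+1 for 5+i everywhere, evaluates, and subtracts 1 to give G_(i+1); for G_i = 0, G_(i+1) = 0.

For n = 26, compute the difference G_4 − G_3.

5

G_0=26  [base 5] 5^2 + 1  →[5↦6]→  6^2 + 1 = 37  −1 ⇒ G_1=36
G_1=36  [base 6] 6^2  →[6↦7]→  7^2 = 49  −1 ⇒ G_2=48
G_2=48  [base 7] 6·7 + 6  →[7↦8]→  6·8 + 6 = 54  −1 ⇒ G_3=53
G_3=53  [base 8] 6·8 + 5  →[8↦9]→  6·9 + 5 = 59  −1 ⇒ G_4=58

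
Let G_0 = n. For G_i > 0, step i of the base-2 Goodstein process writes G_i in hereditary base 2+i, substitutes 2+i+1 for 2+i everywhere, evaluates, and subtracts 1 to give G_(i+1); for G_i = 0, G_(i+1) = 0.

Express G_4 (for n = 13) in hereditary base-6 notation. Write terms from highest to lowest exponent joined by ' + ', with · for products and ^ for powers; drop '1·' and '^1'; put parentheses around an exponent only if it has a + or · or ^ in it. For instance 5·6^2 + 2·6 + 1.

6^(6 + 1) + 3·6^3 + 3·6^2 + 3·6 + 1

[0] 13 ≡ 2^(2 + 1) + 2^2 + 1 (base 2). Lift 3: 109. −1: 108.
[1] 108 ≡ 3^(3 + 1) + 3^3 (base 3). Lift 4: 1280. −1: 1279.
[2] 1279 ≡ 4^(4 + 1) + 3·4^3 + 3·4^2 + 3·4 + 3 (base 4). Lift 5: 16093. −1: 16092.
[3] 16092 ≡ 5^(5 + 1) + 3·5^3 + 3·5^2 + 3·5 + 2 (base 5). Lift 6: 280712. −1: 280711.
[4] 280711 ≡ 6^(6 + 1) + 3·6^3 + 3·6^2 + 3·6 + 1 (base 6). Lift 7: 5765999. −1: 5765998.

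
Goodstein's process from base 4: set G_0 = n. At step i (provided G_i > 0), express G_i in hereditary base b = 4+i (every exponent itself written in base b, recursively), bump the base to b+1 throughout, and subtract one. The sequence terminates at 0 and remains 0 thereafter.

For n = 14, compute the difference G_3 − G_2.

2

(0) 14|_4 = 3·4 + 2 ↦ 3·5 + 2|_5 = 17 ⇒ 16
(1) 16|_5 = 3·5 + 1 ↦ 3·6 + 1|_6 = 19 ⇒ 18
(2) 18|_6 = 3·6 ↦ 3·7|_7 = 21 ⇒ 20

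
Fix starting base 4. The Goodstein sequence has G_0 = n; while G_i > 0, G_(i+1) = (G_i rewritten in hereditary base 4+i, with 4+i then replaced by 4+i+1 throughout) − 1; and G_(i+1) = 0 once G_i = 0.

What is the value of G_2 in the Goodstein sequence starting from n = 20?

base 4: 20 = 4^2 + 4; at 5: 5^2 + 5 = 30; next = 29
base 5: 29 = 5^2 + 4; at 6: 6^2 + 4 = 40; next = 39
base 6: 39 = 6^2 + 3; at 7: 7^2 + 3 = 52; next = 51

39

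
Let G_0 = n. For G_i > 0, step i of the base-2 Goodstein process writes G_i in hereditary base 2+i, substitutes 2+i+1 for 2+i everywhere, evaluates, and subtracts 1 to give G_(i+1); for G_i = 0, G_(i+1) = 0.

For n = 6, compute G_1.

base 2: 6 = 2^2 + 2; at 3: 3^3 + 3 = 30; next = 29
base 3: 29 = 3^3 + 2; at 4: 4^4 + 2 = 258; next = 257

29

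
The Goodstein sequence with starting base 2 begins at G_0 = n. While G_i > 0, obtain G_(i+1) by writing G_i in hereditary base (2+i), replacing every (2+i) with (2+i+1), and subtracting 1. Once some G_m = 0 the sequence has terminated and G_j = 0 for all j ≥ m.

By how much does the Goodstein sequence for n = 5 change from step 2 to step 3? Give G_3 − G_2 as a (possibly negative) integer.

212

base 2: 5 = 2^2 + 1; at 3: 3^3 + 1 = 28; next = 27
base 3: 27 = 3^3; at 4: 4^4 = 256; next = 255
base 4: 255 = 3·4^3 + 3·4^2 + 3·4 + 3; at 5: 3·5^3 + 3·5^2 + 3·5 + 3 = 468; next = 467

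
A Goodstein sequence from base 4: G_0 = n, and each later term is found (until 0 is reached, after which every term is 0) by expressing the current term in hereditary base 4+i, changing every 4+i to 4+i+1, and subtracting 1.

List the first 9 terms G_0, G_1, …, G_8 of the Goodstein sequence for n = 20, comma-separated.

20, 29, 39, 51, 65, 81, 99, 107, 115

step 0: 20 = 4^2 + 4; sub 5 for 4: 5^2 + 5; = 30; G_1 = 30−1 = 29
step 1: 29 = 5^2 + 4; sub 6 for 5: 6^2 + 4; = 40; G_2 = 40−1 = 39
step 2: 39 = 6^2 + 3; sub 7 for 6: 7^2 + 3; = 52; G_3 = 52−1 = 51
step 3: 51 = 7^2 + 2; sub 8 for 7: 8^2 + 2; = 66; G_4 = 66−1 = 65
step 4: 65 = 8^2 + 1; sub 9 for 8: 9^2 + 1; = 82; G_5 = 82−1 = 81
step 5: 81 = 9^2; sub 10 for 9: 10^2; = 100; G_6 = 100−1 = 99
step 6: 99 = 9·10 + 9; sub 11 for 10: 9·11 + 9; = 108; G_7 = 108−1 = 107
step 7: 107 = 9·11 + 8; sub 12 for 11: 9·12 + 8; = 116; G_8 = 116−1 = 115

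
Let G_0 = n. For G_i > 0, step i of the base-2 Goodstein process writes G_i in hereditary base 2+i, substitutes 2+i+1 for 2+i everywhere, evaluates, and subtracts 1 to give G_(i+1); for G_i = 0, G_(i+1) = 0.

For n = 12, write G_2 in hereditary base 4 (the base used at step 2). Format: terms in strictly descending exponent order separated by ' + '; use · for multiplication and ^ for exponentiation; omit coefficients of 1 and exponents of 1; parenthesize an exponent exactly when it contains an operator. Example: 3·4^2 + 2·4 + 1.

(0) 12|_2 = 2^(2 + 1) + 2^2 ↦ 3^(3 + 1) + 3^3|_3 = 108 ⇒ 107
(1) 107|_3 = 3^(3 + 1) + 2·3^2 + 2·3 + 2 ↦ 4^(4 + 1) + 2·4^2 + 2·4 + 2|_4 = 1066 ⇒ 1065
(2) 1065|_4 = 4^(4 + 1) + 2·4^2 + 2·4 + 1 ↦ 5^(5 + 1) + 2·5^2 + 2·5 + 1|_5 = 15686 ⇒ 15685

4^(4 + 1) + 2·4^2 + 2·4 + 1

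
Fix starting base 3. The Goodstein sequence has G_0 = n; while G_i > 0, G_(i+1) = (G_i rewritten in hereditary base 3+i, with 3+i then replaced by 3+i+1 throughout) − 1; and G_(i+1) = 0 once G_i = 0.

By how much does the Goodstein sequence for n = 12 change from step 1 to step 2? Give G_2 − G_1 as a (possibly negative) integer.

step 0: 12 = 3^2 + 3; sub 4 for 3: 4^2 + 4; = 20; G_1 = 20−1 = 19
step 1: 19 = 4^2 + 3; sub 5 for 4: 5^2 + 3; = 28; G_2 = 28−1 = 27

8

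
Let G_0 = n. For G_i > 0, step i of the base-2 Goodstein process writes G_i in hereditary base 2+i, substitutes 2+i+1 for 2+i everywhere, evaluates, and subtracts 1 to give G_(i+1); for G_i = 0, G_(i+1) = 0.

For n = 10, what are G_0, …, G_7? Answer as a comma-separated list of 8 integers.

i=0: 10 = 2^(2 + 1) + 2 (b=2); 2→3: 3^(3 + 1) + 3 = 84; 84−1 = 83
i=1: 83 = 3^(3 + 1) + 2 (b=3); 3→4: 4^(4 + 1) + 2 = 1026; 1026−1 = 1025
i=2: 1025 = 4^(4 + 1) + 1 (b=4); 4→5: 5^(5 + 1) + 1 = 15626; 15626−1 = 15625
i=3: 15625 = 5^(5 + 1) (b=5); 5→6: 6^(6 + 1) = 279936; 279936−1 = 279935
i=4: 279935 = 5·6^6 + 5·6^5 + 5·6^4 + 5·6^3 + 5·6^2 + 5·6 + 5 (b=6); 6→7: 5·7^7 + 5·7^5 + 5·7^4 + 5·7^3 + 5·7^2 + 5·7 + 5 = 4215755; 4215755−1 = 4215754
i=5: 4215754 = 5·7^7 + 5·7^5 + 5·7^4 + 5·7^3 + 5·7^2 + 5·7 + 4 (b=7); 7→8: 5·8^8 + 5·8^5 + 5·8^4 + 5·8^3 + 5·8^2 + 5·8 + 4 = 84073324; 84073324−1 = 84073323
i=6: 84073323 = 5·8^8 + 5·8^5 + 5·8^4 + 5·8^3 + 5·8^2 + 5·8 + 3 (b=8); 8→9: 5·9^9 + 5·9^5 + 5·9^4 + 5·9^3 + 5·9^2 + 5·9 + 3 = 1937434593; 1937434593−1 = 1937434592

10, 83, 1025, 15625, 279935, 4215754, 84073323, 1937434592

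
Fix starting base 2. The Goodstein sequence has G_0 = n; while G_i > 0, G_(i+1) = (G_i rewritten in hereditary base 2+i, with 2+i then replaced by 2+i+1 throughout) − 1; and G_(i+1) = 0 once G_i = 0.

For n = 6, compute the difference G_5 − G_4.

G_0=6  [base 2] 2^2 + 2  →[2↦3]→  3^3 + 3 = 30  −1 ⇒ G_1=29
G_1=29  [base 3] 3^3 + 2  →[3↦4]→  4^4 + 2 = 258  −1 ⇒ G_2=257
G_2=257  [base 4] 4^4 + 1  →[4↦5]→  5^5 + 1 = 3126  −1 ⇒ G_3=3125
G_3=3125  [base 5] 5^5  →[5↦6]→  6^6 = 46656  −1 ⇒ G_4=46655
G_4=46655  [base 6] 5·6^5 + 5·6^4 + 5·6^3 + 5·6^2 + 5·6 + 5  →[6↦7]→  5·7^5 + 5·7^4 + 5·7^3 + 5·7^2 + 5·7 + 5 = 98040  −1 ⇒ G_5=98039

51384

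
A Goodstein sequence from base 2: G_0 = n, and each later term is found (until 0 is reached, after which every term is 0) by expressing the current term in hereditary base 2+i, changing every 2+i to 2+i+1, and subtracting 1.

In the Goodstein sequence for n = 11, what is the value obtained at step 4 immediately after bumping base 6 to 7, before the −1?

G_0=11  [base 2] 2^(2 + 1) + 2 + 1  →[2↦3]→  3^(3 + 1) + 3 + 1 = 85  −1 ⇒ G_1=84
G_1=84  [base 3] 3^(3 + 1) + 3  →[3↦4]→  4^(4 + 1) + 4 = 1028  −1 ⇒ G_2=1027
G_2=1027  [base 4] 4^(4 + 1) + 3  →[4↦5]→  5^(5 + 1) + 3 = 15628  −1 ⇒ G_3=15627
G_3=15627  [base 5] 5^(5 + 1) + 2  →[5↦6]→  6^(6 + 1) + 2 = 279938  −1 ⇒ G_4=279937
G_4=279937  [base 6] 6^(6 + 1) + 1  →[6↦7]→  7^(7 + 1) + 1 = 5764802  −1 ⇒ G_5=5764801

5764802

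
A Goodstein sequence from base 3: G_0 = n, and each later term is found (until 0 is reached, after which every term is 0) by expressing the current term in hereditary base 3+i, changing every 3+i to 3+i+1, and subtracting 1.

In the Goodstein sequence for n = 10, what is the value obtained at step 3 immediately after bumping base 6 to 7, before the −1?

31

G_0 = 10. HB_3(10) = 3^2 + 1. Bump = 17. G_1 = 16.
G_1 = 16. HB_4(16) = 4^2. Bump = 25. G_2 = 24.
G_2 = 24. HB_5(24) = 4·5 + 4. Bump = 28. G_3 = 27.
G_3 = 27. HB_6(27) = 4·6 + 3. Bump = 31. G_4 = 30.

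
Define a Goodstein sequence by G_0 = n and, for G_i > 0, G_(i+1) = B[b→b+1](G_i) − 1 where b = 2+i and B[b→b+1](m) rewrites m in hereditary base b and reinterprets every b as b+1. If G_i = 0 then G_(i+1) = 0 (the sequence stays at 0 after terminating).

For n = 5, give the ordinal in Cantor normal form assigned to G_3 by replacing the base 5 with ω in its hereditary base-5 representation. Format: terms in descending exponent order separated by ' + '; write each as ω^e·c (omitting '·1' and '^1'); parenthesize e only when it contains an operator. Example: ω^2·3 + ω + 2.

ω^3·3 + ω^2·3 + ω·3 + 2

i=0: 5 = 2^2 + 1 (b=2); 2→3: 3^3 + 1 = 28; 28−1 = 27
i=1: 27 = 3^3 (b=3); 3→4: 4^4 = 256; 256−1 = 255
i=2: 255 = 3·4^3 + 3·4^2 + 3·4 + 3 (b=4); 4→5: 3·5^3 + 3·5^2 + 3·5 + 3 = 468; 468−1 = 467
i=3: 467 = 3·5^3 + 3·5^2 + 3·5 + 2 (b=5); 5→6: 3·6^3 + 3·6^2 + 3·6 + 2 = 776; 776−1 = 775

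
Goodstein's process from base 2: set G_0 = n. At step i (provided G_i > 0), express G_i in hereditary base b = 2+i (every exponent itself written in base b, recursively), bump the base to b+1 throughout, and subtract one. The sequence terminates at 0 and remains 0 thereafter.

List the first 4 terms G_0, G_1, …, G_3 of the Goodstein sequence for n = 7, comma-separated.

7, 30, 259, 3127

(0) 7|_2 = 2^2 + 2 + 1 ↦ 3^3 + 3 + 1|_3 = 31 ⇒ 30
(1) 30|_3 = 3^3 + 3 ↦ 4^4 + 4|_4 = 260 ⇒ 259
(2) 259|_4 = 4^4 + 3 ↦ 5^5 + 3|_5 = 3128 ⇒ 3127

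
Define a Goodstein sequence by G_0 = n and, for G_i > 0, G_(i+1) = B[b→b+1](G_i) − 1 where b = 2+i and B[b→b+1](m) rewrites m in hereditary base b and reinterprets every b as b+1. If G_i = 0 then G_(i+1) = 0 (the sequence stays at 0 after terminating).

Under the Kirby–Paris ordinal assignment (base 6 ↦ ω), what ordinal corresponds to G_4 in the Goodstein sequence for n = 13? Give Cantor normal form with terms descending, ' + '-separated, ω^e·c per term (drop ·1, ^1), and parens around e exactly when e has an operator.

ω^(ω + 1) + ω^3·3 + ω^2·3 + ω·3 + 1

base 2: 13 = 2^(2 + 1) + 2^2 + 1; at 3: 3^(3 + 1) + 3^3 + 1 = 109; next = 108
base 3: 108 = 3^(3 + 1) + 3^3; at 4: 4^(4 + 1) + 4^4 = 1280; next = 1279
base 4: 1279 = 4^(4 + 1) + 3·4^3 + 3·4^2 + 3·4 + 3; at 5: 5^(5 + 1) + 3·5^3 + 3·5^2 + 3·5 + 3 = 16093; next = 16092
base 5: 16092 = 5^(5 + 1) + 3·5^3 + 3·5^2 + 3·5 + 2; at 6: 6^(6 + 1) + 3·6^3 + 3·6^2 + 3·6 + 2 = 280712; next = 280711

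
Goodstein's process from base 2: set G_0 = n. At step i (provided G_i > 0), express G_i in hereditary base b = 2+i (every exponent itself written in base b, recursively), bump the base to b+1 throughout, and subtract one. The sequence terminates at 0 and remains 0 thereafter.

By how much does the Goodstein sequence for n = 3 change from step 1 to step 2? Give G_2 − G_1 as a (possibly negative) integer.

0

3 —HB2→ 2 + 1 —bump→ 3 + 1 = 4 —(−1)→ 3
3 —HB3→ 3 —bump→ 4 = 4 —(−1)→ 3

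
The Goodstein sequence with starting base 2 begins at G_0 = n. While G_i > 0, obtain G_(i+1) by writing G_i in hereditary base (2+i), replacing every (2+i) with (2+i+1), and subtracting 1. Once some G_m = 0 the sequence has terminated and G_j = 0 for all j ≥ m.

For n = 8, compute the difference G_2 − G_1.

i=0: 8 = 2^(2 + 1) (b=2); 2→3: 3^(3 + 1) = 81; 81−1 = 80
i=1: 80 = 2·3^3 + 2·3^2 + 2·3 + 2 (b=3); 3→4: 2·4^4 + 2·4^2 + 2·4 + 2 = 554; 554−1 = 553

473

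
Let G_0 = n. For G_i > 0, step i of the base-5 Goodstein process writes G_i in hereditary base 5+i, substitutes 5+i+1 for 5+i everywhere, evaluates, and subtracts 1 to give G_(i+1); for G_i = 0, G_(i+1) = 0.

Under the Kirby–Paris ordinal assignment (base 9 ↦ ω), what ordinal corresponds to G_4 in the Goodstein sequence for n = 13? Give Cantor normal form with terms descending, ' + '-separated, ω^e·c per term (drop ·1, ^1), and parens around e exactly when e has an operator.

i=0: 13 = 2·5 + 3 (b=5); 5→6: 2·6 + 3 = 15; 15−1 = 14
i=1: 14 = 2·6 + 2 (b=6); 6→7: 2·7 + 2 = 16; 16−1 = 15
i=2: 15 = 2·7 + 1 (b=7); 7→8: 2·8 + 1 = 17; 17−1 = 16
i=3: 16 = 2·8 (b=8); 8→9: 2·9 = 18; 18−1 = 17
i=4: 17 = 9 + 8 (b=9); 9→10: 10 + 8 = 18; 18−1 = 17

ω + 8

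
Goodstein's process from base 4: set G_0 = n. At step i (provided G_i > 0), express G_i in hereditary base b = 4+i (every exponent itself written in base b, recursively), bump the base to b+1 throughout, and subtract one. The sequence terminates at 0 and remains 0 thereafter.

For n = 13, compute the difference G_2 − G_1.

G_0 = 13. HB_4(13) = 3·4 + 1. Bump = 16. G_1 = 15.
G_1 = 15. HB_5(15) = 3·5. Bump = 18. G_2 = 17.

2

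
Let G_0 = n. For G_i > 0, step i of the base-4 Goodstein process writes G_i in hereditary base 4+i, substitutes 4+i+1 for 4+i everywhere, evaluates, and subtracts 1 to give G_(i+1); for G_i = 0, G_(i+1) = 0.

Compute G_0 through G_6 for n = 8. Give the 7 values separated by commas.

G_0 = 8. HB_4(8) = 2·4. Bump = 10. G_1 = 9.
G_1 = 9. HB_5(9) = 5 + 4. Bump = 10. G_2 = 9.
G_2 = 9. HB_6(9) = 6 + 3. Bump = 10. G_3 = 9.
G_3 = 9. HB_7(9) = 7 + 2. Bump = 10. G_4 = 9.
G_4 = 9. HB_8(9) = 8 + 1. Bump = 10. G_5 = 9.
G_5 = 9. HB_9(9) = 9. Bump = 10. G_6 = 9.

8, 9, 9, 9, 9, 9, 9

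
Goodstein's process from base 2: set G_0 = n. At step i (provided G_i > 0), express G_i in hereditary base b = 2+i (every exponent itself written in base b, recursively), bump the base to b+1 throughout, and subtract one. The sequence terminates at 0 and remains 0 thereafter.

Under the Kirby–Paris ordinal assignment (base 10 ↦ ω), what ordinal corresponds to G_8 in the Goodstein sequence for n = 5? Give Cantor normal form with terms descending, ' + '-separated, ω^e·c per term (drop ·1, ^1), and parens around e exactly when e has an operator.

ω^3·3 + ω^2·3 + ω·2 + 5

i=0: 5 = 2^2 + 1 (b=2); 2→3: 3^3 + 1 = 28; 28−1 = 27
i=1: 27 = 3^3 (b=3); 3→4: 4^4 = 256; 256−1 = 255
i=2: 255 = 3·4^3 + 3·4^2 + 3·4 + 3 (b=4); 4→5: 3·5^3 + 3·5^2 + 3·5 + 3 = 468; 468−1 = 467
i=3: 467 = 3·5^3 + 3·5^2 + 3·5 + 2 (b=5); 5→6: 3·6^3 + 3·6^2 + 3·6 + 2 = 776; 776−1 = 775
i=4: 775 = 3·6^3 + 3·6^2 + 3·6 + 1 (b=6); 6→7: 3·7^3 + 3·7^2 + 3·7 + 1 = 1198; 1198−1 = 1197
i=5: 1197 = 3·7^3 + 3·7^2 + 3·7 (b=7); 7→8: 3·8^3 + 3·8^2 + 3·8 = 1752; 1752−1 = 1751
i=6: 1751 = 3·8^3 + 3·8^2 + 2·8 + 7 (b=8); 8→9: 3·9^3 + 3·9^2 + 2·9 + 7 = 2455; 2455−1 = 2454
i=7: 2454 = 3·9^3 + 3·9^2 + 2·9 + 6 (b=9); 9→10: 3·10^3 + 3·10^2 + 2·10 + 6 = 3326; 3326−1 = 3325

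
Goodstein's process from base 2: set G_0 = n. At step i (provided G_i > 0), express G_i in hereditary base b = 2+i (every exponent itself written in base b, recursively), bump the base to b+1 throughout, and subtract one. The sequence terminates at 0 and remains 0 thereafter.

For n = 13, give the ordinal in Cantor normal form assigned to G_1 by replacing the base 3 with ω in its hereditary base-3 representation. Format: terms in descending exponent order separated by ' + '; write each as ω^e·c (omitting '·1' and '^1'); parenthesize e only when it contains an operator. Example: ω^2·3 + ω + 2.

ω^(ω + 1) + ω^ω

step 0: 13 = 2^(2 + 1) + 2^2 + 1; sub 3 for 2: 3^(3 + 1) + 3^3 + 1; = 109; G_1 = 109−1 = 108
step 1: 108 = 3^(3 + 1) + 3^3; sub 4 for 3: 4^(4 + 1) + 4^4; = 1280; G_2 = 1280−1 = 1279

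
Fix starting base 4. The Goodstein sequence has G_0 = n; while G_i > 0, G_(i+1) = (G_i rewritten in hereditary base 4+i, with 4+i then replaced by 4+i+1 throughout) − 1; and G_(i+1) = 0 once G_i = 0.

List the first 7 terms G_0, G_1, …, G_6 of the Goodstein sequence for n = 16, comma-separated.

[0] 16 ≡ 4^2 (base 4). Lift 5: 25. −1: 24.
[1] 24 ≡ 4·5 + 4 (base 5). Lift 6: 28. −1: 27.
[2] 27 ≡ 4·6 + 3 (base 6). Lift 7: 31. −1: 30.
[3] 30 ≡ 4·7 + 2 (base 7). Lift 8: 34. −1: 33.
[4] 33 ≡ 4·8 + 1 (base 8). Lift 9: 37. −1: 36.
[5] 36 ≡ 4·9 (base 9). Lift 10: 40. −1: 39.

16, 24, 27, 30, 33, 36, 39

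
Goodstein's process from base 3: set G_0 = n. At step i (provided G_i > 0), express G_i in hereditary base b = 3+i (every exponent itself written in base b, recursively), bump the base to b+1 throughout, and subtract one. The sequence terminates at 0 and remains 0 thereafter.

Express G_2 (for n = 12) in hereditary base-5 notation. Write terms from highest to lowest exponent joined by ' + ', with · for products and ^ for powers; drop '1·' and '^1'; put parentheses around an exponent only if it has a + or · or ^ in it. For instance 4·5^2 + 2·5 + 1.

(0) 12|_3 = 3^2 + 3 ↦ 4^2 + 4|_4 = 20 ⇒ 19
(1) 19|_4 = 4^2 + 3 ↦ 5^2 + 3|_5 = 28 ⇒ 27
(2) 27|_5 = 5^2 + 2 ↦ 6^2 + 2|_6 = 38 ⇒ 37

5^2 + 2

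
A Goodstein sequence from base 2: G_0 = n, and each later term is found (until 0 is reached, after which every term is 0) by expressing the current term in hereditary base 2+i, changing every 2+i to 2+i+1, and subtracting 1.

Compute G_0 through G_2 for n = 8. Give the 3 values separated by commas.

i=0: 8 = 2^(2 + 1) (b=2); 2→3: 3^(3 + 1) = 81; 81−1 = 80
i=1: 80 = 2·3^3 + 2·3^2 + 2·3 + 2 (b=3); 3→4: 2·4^4 + 2·4^2 + 2·4 + 2 = 554; 554−1 = 553

8, 80, 553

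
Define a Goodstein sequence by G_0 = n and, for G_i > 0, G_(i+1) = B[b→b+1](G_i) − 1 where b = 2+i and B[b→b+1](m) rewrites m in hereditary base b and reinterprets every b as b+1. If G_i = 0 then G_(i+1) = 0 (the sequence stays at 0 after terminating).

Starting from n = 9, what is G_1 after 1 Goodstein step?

81

[0] 9 ≡ 2^(2 + 1) + 1 (base 2). Lift 3: 82. −1: 81.
[1] 81 ≡ 3^(3 + 1) (base 3). Lift 4: 1024. −1: 1023.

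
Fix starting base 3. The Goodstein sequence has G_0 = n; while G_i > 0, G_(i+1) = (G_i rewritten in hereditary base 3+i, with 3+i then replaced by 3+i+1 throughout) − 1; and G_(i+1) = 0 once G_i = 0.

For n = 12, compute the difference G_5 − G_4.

14

12 —HB3→ 3^2 + 3 —bump→ 4^2 + 4 = 20 —(−1)→ 19
19 —HB4→ 4^2 + 3 —bump→ 5^2 + 3 = 28 —(−1)→ 27
27 —HB5→ 5^2 + 2 —bump→ 6^2 + 2 = 38 —(−1)→ 37
37 —HB6→ 6^2 + 1 —bump→ 7^2 + 1 = 50 —(−1)→ 49
49 —HB7→ 7^2 —bump→ 8^2 = 64 —(−1)→ 63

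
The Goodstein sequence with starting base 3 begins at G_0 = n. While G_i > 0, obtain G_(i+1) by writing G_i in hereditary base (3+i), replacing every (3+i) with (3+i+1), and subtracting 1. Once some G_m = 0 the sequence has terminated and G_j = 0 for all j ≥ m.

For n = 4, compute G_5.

1

G_0 = 4. HB_3(4) = 3 + 1. Bump = 5. G_1 = 4.
G_1 = 4. HB_4(4) = 4. Bump = 5. G_2 = 4.
G_2 = 4. HB_5(4) = 4. Bump = 4. G_3 = 3.
G_3 = 3. HB_6(3) = 3. Bump = 3. G_4 = 2.
G_4 = 2. HB_7(2) = 2. Bump = 2. G_5 = 1.
G_5 = 1. HB_8(1) = 1. Bump = 1. G_6 = 0.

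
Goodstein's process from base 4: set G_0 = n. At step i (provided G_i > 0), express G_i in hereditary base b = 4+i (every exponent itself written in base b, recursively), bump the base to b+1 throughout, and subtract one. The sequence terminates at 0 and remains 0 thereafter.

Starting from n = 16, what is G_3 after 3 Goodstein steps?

30

G_0 = 16. HB_4(16) = 4^2. Bump = 25. G_1 = 24.
G_1 = 24. HB_5(24) = 4·5 + 4. Bump = 28. G_2 = 27.
G_2 = 27. HB_6(27) = 4·6 + 3. Bump = 31. G_3 = 30.
G_3 = 30. HB_7(30) = 4·7 + 2. Bump = 34. G_4 = 33.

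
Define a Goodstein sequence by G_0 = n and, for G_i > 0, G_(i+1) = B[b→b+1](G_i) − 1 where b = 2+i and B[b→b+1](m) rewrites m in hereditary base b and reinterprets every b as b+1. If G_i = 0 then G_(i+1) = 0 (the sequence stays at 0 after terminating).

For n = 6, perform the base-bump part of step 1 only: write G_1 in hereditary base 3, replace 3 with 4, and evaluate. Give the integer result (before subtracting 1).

(0) 6|_2 = 2^2 + 2 ↦ 3^3 + 3|_3 = 30 ⇒ 29
(1) 29|_3 = 3^3 + 2 ↦ 4^4 + 2|_4 = 258 ⇒ 257

258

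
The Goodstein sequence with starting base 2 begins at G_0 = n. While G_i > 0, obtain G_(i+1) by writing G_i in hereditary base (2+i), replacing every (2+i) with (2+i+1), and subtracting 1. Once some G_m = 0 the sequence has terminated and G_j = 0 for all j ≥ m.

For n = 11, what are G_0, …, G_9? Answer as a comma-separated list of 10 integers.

G_0 = 11. HB_2(11) = 2^(2 + 1) + 2 + 1. Bump = 85. G_1 = 84.
G_1 = 84. HB_3(84) = 3^(3 + 1) + 3. Bump = 1028. G_2 = 1027.
G_2 = 1027. HB_4(1027) = 4^(4 + 1) + 3. Bump = 15628. G_3 = 15627.
G_3 = 15627. HB_5(15627) = 5^(5 + 1) + 2. Bump = 279938. G_4 = 279937.
G_4 = 279937. HB_6(279937) = 6^(6 + 1) + 1. Bump = 5764802. G_5 = 5764801.
G_5 = 5764801. HB_7(5764801) = 7^(7 + 1). Bump = 134217728. G_6 = 134217727.
G_6 = 134217727. HB_8(134217727) = 7·8^8 + 7·8^7 + 7·8^6 + 7·8^5 + 7·8^4 + 7·8^3 + 7·8^2 + 7·8 + 7. Bump = 2749609303. G_7 = 2749609302.
G_7 = 2749609302. HB_9(2749609302) = 7·9^9 + 7·9^7 + 7·9^6 + 7·9^5 + 7·9^4 + 7·9^3 + 7·9^2 + 7·9 + 6. Bump = 70077777776. G_8 = 70077777775.
G_8 = 70077777775. HB_10(70077777775) = 7·10^10 + 7·10^7 + 7·10^6 + 7·10^5 + 7·10^4 + 7·10^3 + 7·10^2 + 7·10 + 5. Bump = 1997331745491. G_9 = 1997331745490.

11, 84, 1027, 15627, 279937, 5764801, 134217727, 2749609302, 70077777775, 1997331745490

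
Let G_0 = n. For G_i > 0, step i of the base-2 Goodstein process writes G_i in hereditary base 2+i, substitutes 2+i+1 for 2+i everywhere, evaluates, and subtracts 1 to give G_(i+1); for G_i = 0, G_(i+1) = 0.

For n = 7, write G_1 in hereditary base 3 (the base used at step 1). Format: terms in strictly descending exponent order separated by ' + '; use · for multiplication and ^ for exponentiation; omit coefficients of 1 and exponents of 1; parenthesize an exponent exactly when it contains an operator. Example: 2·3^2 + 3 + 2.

3^3 + 3

G_0=7  [base 2] 2^2 + 2 + 1  →[2↦3]→  3^3 + 3 + 1 = 31  −1 ⇒ G_1=30
G_1=30  [base 3] 3^3 + 3  →[3↦4]→  4^4 + 4 = 260  −1 ⇒ G_2=259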